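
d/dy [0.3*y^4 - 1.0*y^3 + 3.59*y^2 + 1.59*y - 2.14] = 1.2*y^3 - 3.0*y^2 + 7.18*y + 1.59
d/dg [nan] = 0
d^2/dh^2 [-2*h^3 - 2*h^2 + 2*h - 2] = -12*h - 4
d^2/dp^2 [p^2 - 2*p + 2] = 2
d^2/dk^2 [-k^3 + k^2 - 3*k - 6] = 2 - 6*k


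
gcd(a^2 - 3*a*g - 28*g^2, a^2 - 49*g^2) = a - 7*g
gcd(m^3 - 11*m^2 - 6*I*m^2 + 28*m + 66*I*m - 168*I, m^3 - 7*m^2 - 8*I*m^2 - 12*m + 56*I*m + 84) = m^2 + m*(-7 - 6*I) + 42*I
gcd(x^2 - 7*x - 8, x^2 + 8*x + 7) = x + 1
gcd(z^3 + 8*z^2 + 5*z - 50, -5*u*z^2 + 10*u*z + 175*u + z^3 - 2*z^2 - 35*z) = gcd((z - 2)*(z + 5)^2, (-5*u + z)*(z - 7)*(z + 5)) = z + 5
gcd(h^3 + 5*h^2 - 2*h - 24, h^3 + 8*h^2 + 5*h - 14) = 1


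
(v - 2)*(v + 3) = v^2 + v - 6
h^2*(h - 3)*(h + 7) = h^4 + 4*h^3 - 21*h^2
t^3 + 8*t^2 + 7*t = t*(t + 1)*(t + 7)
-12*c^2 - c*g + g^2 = (-4*c + g)*(3*c + g)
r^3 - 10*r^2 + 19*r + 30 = (r - 6)*(r - 5)*(r + 1)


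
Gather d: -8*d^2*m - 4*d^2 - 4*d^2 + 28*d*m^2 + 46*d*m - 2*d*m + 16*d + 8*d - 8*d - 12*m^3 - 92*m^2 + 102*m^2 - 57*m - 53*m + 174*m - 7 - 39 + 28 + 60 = d^2*(-8*m - 8) + d*(28*m^2 + 44*m + 16) - 12*m^3 + 10*m^2 + 64*m + 42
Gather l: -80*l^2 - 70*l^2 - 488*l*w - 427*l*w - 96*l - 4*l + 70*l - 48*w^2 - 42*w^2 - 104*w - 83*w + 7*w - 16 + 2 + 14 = -150*l^2 + l*(-915*w - 30) - 90*w^2 - 180*w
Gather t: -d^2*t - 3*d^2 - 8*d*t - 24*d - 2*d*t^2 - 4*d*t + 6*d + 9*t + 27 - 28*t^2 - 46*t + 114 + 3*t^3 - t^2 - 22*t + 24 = -3*d^2 - 18*d + 3*t^3 + t^2*(-2*d - 29) + t*(-d^2 - 12*d - 59) + 165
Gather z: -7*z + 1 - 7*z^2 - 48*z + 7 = -7*z^2 - 55*z + 8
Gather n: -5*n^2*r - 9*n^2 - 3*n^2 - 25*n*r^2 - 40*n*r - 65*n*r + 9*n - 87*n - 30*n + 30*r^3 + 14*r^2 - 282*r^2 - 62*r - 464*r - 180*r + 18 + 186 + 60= n^2*(-5*r - 12) + n*(-25*r^2 - 105*r - 108) + 30*r^3 - 268*r^2 - 706*r + 264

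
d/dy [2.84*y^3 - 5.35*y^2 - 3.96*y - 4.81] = 8.52*y^2 - 10.7*y - 3.96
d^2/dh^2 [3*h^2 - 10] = 6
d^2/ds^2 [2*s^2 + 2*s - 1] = 4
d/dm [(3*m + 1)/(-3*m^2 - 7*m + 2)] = (9*m^2 + 6*m + 13)/(9*m^4 + 42*m^3 + 37*m^2 - 28*m + 4)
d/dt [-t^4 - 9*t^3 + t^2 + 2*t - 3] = -4*t^3 - 27*t^2 + 2*t + 2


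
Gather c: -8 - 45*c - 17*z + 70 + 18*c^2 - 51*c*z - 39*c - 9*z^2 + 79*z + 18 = 18*c^2 + c*(-51*z - 84) - 9*z^2 + 62*z + 80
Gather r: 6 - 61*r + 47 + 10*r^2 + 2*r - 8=10*r^2 - 59*r + 45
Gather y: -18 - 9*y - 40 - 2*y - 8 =-11*y - 66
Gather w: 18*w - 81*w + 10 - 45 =-63*w - 35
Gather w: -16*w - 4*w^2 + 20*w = -4*w^2 + 4*w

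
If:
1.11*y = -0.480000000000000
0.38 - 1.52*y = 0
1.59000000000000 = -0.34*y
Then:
No Solution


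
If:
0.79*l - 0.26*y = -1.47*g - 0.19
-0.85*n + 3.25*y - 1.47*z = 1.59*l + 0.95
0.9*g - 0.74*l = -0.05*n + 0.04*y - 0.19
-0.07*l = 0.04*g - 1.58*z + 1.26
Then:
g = 4.3343463548465*z - 3.54572470442594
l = 20.094659225802*z - 15.9738715974709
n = 287.832783477734*z - 230.67202073985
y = 85.5625766538767*z - 67.8522072211851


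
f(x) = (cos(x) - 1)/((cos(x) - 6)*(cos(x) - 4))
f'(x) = -sin(x)/((cos(x) - 6)*(cos(x) - 4)) + (cos(x) - 1)*sin(x)/((cos(x) - 6)*(cos(x) - 4)^2) + (cos(x) - 1)*sin(x)/((cos(x) - 6)^2*(cos(x) - 4))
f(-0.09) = -0.00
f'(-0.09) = 0.01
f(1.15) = -0.03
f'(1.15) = -0.03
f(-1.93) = -0.05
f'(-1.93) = 0.02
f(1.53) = -0.04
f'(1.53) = -0.03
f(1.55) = -0.04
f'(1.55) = -0.02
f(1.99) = -0.05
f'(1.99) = -0.01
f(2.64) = -0.06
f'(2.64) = -0.00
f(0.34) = -0.00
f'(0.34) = -0.02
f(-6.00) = 0.00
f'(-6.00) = -0.02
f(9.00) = -0.06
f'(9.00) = 0.00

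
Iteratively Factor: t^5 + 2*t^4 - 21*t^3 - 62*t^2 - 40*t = (t)*(t^4 + 2*t^3 - 21*t^2 - 62*t - 40) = t*(t + 2)*(t^3 - 21*t - 20) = t*(t + 1)*(t + 2)*(t^2 - t - 20) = t*(t - 5)*(t + 1)*(t + 2)*(t + 4)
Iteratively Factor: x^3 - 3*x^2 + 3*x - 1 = (x - 1)*(x^2 - 2*x + 1) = (x - 1)^2*(x - 1)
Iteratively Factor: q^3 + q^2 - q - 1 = (q + 1)*(q^2 - 1) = (q + 1)^2*(q - 1)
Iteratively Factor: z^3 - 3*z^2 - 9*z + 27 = (z - 3)*(z^2 - 9) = (z - 3)*(z + 3)*(z - 3)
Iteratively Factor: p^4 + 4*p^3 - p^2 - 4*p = (p)*(p^3 + 4*p^2 - p - 4) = p*(p + 1)*(p^2 + 3*p - 4) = p*(p + 1)*(p + 4)*(p - 1)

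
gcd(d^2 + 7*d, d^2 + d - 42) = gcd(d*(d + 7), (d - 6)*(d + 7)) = d + 7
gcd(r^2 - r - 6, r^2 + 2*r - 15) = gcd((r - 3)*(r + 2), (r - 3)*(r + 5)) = r - 3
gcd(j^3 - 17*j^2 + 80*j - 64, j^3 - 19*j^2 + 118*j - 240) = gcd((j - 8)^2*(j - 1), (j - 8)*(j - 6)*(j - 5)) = j - 8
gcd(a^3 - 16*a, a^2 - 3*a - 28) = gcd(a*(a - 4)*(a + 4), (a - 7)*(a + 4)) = a + 4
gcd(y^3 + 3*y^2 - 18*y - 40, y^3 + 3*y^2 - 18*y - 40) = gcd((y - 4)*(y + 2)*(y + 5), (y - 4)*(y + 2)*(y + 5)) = y^3 + 3*y^2 - 18*y - 40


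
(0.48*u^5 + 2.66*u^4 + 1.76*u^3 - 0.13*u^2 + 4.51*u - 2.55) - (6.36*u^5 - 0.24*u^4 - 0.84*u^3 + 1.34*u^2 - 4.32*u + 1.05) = -5.88*u^5 + 2.9*u^4 + 2.6*u^3 - 1.47*u^2 + 8.83*u - 3.6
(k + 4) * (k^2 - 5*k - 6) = k^3 - k^2 - 26*k - 24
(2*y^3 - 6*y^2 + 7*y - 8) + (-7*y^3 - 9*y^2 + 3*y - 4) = -5*y^3 - 15*y^2 + 10*y - 12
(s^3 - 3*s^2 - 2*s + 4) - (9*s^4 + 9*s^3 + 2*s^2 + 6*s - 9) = -9*s^4 - 8*s^3 - 5*s^2 - 8*s + 13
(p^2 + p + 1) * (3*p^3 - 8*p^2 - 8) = 3*p^5 - 5*p^4 - 5*p^3 - 16*p^2 - 8*p - 8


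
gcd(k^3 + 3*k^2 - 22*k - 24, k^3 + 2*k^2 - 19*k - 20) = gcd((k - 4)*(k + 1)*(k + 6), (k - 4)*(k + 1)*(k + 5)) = k^2 - 3*k - 4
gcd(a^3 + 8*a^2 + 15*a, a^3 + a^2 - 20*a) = a^2 + 5*a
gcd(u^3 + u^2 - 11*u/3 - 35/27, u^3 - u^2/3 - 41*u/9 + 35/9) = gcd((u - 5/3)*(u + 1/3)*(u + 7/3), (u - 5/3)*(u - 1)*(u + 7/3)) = u^2 + 2*u/3 - 35/9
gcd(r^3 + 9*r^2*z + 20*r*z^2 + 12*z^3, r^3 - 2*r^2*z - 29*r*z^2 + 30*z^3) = 1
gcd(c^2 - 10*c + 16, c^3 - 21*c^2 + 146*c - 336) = c - 8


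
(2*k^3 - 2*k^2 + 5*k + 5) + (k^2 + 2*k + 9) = 2*k^3 - k^2 + 7*k + 14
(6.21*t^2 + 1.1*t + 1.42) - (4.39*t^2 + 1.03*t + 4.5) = 1.82*t^2 + 0.0700000000000001*t - 3.08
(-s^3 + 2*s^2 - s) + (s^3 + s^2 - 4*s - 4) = 3*s^2 - 5*s - 4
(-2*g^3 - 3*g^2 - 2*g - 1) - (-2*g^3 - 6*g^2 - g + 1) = 3*g^2 - g - 2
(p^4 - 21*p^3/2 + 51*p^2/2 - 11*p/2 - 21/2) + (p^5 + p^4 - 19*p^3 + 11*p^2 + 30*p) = p^5 + 2*p^4 - 59*p^3/2 + 73*p^2/2 + 49*p/2 - 21/2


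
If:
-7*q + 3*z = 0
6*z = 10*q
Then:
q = 0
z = 0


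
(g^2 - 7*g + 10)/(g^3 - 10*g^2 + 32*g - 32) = (g - 5)/(g^2 - 8*g + 16)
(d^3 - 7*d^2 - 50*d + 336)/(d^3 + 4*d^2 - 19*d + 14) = (d^2 - 14*d + 48)/(d^2 - 3*d + 2)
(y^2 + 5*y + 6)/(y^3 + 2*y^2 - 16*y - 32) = (y + 3)/(y^2 - 16)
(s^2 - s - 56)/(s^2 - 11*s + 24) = (s + 7)/(s - 3)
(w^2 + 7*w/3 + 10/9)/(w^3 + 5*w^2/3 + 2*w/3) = (w + 5/3)/(w*(w + 1))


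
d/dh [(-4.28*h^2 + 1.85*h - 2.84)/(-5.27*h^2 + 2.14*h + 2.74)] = (0.590299999999999*h^2 - 53.388*h + 11.1466)/(27.7729*h^4 - 22.5556*h^3 - 24.3*h^2 + 11.7272*h + 7.5076)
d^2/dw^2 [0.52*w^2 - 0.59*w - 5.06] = 1.04000000000000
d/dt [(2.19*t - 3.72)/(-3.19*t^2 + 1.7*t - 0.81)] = (6.9861*t^2 - 23.7336*t + 4.5501)/(10.1761*t^4 - 10.846*t^3 + 8.0578*t^2 - 2.754*t + 0.6561)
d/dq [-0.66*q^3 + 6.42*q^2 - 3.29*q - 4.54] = -1.98*q^2 + 12.84*q - 3.29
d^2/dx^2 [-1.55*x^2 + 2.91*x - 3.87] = -3.10000000000000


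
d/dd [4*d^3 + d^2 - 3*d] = 12*d^2 + 2*d - 3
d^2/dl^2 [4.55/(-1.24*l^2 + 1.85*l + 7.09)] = (-13.99216*l^2 + 20.8754*l + 4.55*(2.48*l - 1.85)*(4.96*l - 3.7) + 80.00356)/(-1.24*l^2 + 1.85*l + 7.09)^3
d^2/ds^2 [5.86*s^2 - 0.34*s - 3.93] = 11.7200000000000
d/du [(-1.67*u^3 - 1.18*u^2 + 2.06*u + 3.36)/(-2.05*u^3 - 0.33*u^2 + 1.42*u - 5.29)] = (-1.8679*u^4 + 3.7032*u^3 + 46.1711*u^2 + 14.702*u - 15.6686)/(4.2025*u^6 + 1.353*u^5 - 5.7131*u^4 + 20.7518*u^3 + 5.5078*u^2 - 15.0236*u + 27.9841)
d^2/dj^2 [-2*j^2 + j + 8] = -4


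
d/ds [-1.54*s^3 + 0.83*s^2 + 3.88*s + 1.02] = -4.62*s^2 + 1.66*s + 3.88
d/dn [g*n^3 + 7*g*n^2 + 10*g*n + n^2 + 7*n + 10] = 3*g*n^2 + 14*g*n + 10*g + 2*n + 7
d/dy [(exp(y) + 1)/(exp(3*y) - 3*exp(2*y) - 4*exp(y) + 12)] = 2*(-exp(3*y) + 3*exp(y) + 8)*exp(y)/(exp(6*y) - 6*exp(5*y) + exp(4*y) + 48*exp(3*y) - 56*exp(2*y) - 96*exp(y) + 144)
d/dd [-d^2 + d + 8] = 1 - 2*d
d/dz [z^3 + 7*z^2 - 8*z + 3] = 3*z^2 + 14*z - 8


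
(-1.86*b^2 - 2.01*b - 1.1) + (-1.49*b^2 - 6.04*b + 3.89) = -3.35*b^2 - 8.05*b + 2.79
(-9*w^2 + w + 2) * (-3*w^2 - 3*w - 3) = 27*w^4 + 24*w^3 + 18*w^2 - 9*w - 6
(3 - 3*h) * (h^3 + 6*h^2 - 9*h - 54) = -3*h^4 - 15*h^3 + 45*h^2 + 135*h - 162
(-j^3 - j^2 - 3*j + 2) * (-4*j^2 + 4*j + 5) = 4*j^5 + 3*j^3 - 25*j^2 - 7*j + 10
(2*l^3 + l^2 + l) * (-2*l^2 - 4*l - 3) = -4*l^5 - 10*l^4 - 12*l^3 - 7*l^2 - 3*l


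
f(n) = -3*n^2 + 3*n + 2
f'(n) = 3 - 6*n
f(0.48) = 2.75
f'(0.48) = 0.12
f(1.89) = -3.05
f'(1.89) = -8.34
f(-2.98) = -33.58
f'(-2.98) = 20.88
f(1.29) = 0.88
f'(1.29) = -4.74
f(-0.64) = -1.15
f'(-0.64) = 6.84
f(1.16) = 1.44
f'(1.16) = -3.96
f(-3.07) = -35.48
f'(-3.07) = 21.42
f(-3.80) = -52.72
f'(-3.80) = 25.80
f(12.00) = -394.00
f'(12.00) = -69.00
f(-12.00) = -466.00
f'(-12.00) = 75.00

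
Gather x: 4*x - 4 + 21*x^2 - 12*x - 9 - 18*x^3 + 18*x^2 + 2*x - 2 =-18*x^3 + 39*x^2 - 6*x - 15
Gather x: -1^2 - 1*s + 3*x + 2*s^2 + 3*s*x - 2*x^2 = 2*s^2 - s - 2*x^2 + x*(3*s + 3) - 1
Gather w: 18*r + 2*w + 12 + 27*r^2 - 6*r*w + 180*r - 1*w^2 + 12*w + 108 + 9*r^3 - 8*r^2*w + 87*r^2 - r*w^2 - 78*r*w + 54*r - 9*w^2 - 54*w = 9*r^3 + 114*r^2 + 252*r + w^2*(-r - 10) + w*(-8*r^2 - 84*r - 40) + 120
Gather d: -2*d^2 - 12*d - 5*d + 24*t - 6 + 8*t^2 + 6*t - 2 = -2*d^2 - 17*d + 8*t^2 + 30*t - 8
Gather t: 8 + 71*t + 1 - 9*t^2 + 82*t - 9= -9*t^2 + 153*t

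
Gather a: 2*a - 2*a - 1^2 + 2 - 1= 0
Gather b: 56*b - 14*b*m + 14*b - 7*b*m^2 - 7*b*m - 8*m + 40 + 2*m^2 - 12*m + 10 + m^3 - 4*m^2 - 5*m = b*(-7*m^2 - 21*m + 70) + m^3 - 2*m^2 - 25*m + 50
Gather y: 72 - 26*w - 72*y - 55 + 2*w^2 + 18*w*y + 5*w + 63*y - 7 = 2*w^2 - 21*w + y*(18*w - 9) + 10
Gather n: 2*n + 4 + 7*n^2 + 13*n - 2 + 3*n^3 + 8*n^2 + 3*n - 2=3*n^3 + 15*n^2 + 18*n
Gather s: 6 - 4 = 2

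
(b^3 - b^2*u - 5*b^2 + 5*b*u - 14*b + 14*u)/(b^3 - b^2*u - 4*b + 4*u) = (b - 7)/(b - 2)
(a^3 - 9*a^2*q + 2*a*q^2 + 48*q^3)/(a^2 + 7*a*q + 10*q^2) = (a^2 - 11*a*q + 24*q^2)/(a + 5*q)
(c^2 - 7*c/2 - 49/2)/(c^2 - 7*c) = (c + 7/2)/c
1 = 1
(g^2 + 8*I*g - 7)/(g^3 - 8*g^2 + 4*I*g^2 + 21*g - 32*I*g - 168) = (g + I)/(g^2 - g*(8 + 3*I) + 24*I)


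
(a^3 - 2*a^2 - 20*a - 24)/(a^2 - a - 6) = (a^2 - 4*a - 12)/(a - 3)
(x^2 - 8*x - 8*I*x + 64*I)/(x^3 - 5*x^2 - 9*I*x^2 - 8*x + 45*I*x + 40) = (x - 8)/(x^2 - x*(5 + I) + 5*I)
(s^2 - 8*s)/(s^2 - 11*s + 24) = s/(s - 3)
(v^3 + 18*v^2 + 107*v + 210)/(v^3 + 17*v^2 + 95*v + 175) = (v + 6)/(v + 5)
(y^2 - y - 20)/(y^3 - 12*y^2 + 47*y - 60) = (y + 4)/(y^2 - 7*y + 12)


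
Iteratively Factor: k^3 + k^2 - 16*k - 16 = (k + 1)*(k^2 - 16) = (k - 4)*(k + 1)*(k + 4)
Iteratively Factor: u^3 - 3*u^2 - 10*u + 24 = (u - 4)*(u^2 + u - 6) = (u - 4)*(u - 2)*(u + 3)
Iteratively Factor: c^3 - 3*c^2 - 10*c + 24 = (c - 2)*(c^2 - c - 12) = (c - 2)*(c + 3)*(c - 4)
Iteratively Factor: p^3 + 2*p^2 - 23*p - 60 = (p + 4)*(p^2 - 2*p - 15) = (p + 3)*(p + 4)*(p - 5)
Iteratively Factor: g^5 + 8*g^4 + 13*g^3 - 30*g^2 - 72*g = (g + 3)*(g^4 + 5*g^3 - 2*g^2 - 24*g) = (g + 3)*(g + 4)*(g^3 + g^2 - 6*g) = (g - 2)*(g + 3)*(g + 4)*(g^2 + 3*g) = (g - 2)*(g + 3)^2*(g + 4)*(g)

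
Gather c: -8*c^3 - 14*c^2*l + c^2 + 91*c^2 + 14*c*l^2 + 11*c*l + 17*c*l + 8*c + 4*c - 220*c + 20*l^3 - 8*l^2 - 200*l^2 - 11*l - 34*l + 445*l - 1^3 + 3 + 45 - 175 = -8*c^3 + c^2*(92 - 14*l) + c*(14*l^2 + 28*l - 208) + 20*l^3 - 208*l^2 + 400*l - 128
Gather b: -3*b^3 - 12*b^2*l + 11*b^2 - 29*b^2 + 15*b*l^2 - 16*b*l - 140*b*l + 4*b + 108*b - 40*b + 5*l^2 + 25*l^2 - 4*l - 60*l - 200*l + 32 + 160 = -3*b^3 + b^2*(-12*l - 18) + b*(15*l^2 - 156*l + 72) + 30*l^2 - 264*l + 192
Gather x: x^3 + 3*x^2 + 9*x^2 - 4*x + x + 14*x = x^3 + 12*x^2 + 11*x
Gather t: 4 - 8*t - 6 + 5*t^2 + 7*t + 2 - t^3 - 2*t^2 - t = -t^3 + 3*t^2 - 2*t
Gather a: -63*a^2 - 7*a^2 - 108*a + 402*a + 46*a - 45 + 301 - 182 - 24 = -70*a^2 + 340*a + 50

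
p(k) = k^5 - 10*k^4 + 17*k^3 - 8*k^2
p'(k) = 5*k^4 - 40*k^3 + 51*k^2 - 16*k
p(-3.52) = -2916.18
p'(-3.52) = 3200.41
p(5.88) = -1745.54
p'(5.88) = -485.74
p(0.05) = -0.02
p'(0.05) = -0.68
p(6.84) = -1850.96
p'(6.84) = 420.55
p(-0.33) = -1.60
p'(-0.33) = 12.33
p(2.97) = -172.19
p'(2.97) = -256.54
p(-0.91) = -26.92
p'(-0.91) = 90.36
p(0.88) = -0.08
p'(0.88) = 1.15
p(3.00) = -180.00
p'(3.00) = -264.00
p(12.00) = 69696.00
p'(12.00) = 41712.00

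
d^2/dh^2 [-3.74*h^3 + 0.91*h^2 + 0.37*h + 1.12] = 1.82 - 22.44*h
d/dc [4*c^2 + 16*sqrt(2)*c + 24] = 8*c + 16*sqrt(2)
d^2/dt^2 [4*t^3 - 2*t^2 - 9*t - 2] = 24*t - 4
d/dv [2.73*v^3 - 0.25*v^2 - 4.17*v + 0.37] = 8.19*v^2 - 0.5*v - 4.17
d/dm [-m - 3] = -1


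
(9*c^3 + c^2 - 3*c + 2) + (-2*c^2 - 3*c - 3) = 9*c^3 - c^2 - 6*c - 1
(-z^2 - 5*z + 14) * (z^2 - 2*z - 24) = -z^4 - 3*z^3 + 48*z^2 + 92*z - 336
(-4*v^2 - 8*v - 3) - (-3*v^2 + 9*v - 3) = -v^2 - 17*v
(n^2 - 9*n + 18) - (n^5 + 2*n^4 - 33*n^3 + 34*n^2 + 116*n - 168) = -n^5 - 2*n^4 + 33*n^3 - 33*n^2 - 125*n + 186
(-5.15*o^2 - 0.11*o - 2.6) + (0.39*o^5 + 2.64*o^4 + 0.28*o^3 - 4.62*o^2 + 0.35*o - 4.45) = 0.39*o^5 + 2.64*o^4 + 0.28*o^3 - 9.77*o^2 + 0.24*o - 7.05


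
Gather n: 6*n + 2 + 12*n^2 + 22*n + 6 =12*n^2 + 28*n + 8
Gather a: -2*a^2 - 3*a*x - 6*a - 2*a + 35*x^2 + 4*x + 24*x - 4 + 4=-2*a^2 + a*(-3*x - 8) + 35*x^2 + 28*x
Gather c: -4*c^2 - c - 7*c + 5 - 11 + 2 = -4*c^2 - 8*c - 4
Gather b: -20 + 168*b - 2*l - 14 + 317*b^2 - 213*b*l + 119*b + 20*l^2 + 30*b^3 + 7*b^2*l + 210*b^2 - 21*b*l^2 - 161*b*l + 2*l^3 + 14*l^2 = 30*b^3 + b^2*(7*l + 527) + b*(-21*l^2 - 374*l + 287) + 2*l^3 + 34*l^2 - 2*l - 34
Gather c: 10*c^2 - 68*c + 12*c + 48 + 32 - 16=10*c^2 - 56*c + 64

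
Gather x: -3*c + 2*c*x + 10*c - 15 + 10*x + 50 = 7*c + x*(2*c + 10) + 35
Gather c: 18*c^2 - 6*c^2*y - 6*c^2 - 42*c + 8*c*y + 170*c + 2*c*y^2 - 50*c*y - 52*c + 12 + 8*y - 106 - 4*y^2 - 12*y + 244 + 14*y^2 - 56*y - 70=c^2*(12 - 6*y) + c*(2*y^2 - 42*y + 76) + 10*y^2 - 60*y + 80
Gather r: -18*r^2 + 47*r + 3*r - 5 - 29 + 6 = -18*r^2 + 50*r - 28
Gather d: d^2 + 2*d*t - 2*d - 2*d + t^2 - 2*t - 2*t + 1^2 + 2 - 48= d^2 + d*(2*t - 4) + t^2 - 4*t - 45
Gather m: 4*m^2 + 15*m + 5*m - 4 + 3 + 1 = 4*m^2 + 20*m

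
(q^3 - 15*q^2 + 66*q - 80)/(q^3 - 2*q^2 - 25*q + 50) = (q - 8)/(q + 5)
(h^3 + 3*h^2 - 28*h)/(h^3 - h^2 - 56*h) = (h - 4)/(h - 8)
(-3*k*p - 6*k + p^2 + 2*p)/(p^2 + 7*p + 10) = (-3*k + p)/(p + 5)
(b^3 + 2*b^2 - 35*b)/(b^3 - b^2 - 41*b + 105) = b/(b - 3)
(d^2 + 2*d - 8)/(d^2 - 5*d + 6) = (d + 4)/(d - 3)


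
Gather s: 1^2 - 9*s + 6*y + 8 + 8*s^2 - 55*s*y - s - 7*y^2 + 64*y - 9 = 8*s^2 + s*(-55*y - 10) - 7*y^2 + 70*y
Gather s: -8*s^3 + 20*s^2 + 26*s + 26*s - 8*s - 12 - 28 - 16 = -8*s^3 + 20*s^2 + 44*s - 56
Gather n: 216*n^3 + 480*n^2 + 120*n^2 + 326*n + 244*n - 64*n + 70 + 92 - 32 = 216*n^3 + 600*n^2 + 506*n + 130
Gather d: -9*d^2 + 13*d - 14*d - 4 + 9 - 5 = -9*d^2 - d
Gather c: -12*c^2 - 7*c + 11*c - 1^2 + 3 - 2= -12*c^2 + 4*c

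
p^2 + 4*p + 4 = (p + 2)^2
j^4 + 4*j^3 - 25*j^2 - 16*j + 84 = (j - 3)*(j - 2)*(j + 2)*(j + 7)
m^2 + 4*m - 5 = (m - 1)*(m + 5)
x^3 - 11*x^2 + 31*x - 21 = (x - 7)*(x - 3)*(x - 1)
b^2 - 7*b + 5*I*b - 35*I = (b - 7)*(b + 5*I)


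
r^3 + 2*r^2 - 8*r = r*(r - 2)*(r + 4)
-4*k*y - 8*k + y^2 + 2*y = (-4*k + y)*(y + 2)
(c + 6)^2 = c^2 + 12*c + 36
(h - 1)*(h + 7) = h^2 + 6*h - 7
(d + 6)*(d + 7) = d^2 + 13*d + 42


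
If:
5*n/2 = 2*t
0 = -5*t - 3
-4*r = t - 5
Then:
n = -12/25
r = 7/5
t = -3/5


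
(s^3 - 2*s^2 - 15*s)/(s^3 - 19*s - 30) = s/(s + 2)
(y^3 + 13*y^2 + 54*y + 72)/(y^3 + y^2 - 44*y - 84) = (y^2 + 7*y + 12)/(y^2 - 5*y - 14)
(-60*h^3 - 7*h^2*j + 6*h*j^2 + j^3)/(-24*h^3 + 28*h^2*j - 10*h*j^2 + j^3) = (60*h^3 + 7*h^2*j - 6*h*j^2 - j^3)/(24*h^3 - 28*h^2*j + 10*h*j^2 - j^3)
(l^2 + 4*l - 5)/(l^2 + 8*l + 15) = (l - 1)/(l + 3)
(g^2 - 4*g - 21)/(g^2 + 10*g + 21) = (g - 7)/(g + 7)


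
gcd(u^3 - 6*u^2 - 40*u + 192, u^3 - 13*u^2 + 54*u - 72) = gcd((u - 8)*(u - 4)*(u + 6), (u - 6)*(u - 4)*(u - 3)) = u - 4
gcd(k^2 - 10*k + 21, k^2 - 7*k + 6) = 1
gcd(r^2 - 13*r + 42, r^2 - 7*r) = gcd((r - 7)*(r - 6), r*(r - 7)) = r - 7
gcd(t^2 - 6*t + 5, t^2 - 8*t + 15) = t - 5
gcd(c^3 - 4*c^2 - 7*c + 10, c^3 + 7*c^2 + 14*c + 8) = c + 2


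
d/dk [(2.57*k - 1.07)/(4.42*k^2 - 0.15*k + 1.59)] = (-11.3594*k^2 + 9.4588*k + 3.9258)/(19.5364*k^4 - 1.326*k^3 + 14.0781*k^2 - 0.477*k + 2.5281)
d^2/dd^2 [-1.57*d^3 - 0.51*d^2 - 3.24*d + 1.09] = -9.42*d - 1.02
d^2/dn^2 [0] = 0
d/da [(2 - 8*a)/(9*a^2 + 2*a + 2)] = 4*(18*a^2 - 9*a - 5)/(81*a^4 + 36*a^3 + 40*a^2 + 8*a + 4)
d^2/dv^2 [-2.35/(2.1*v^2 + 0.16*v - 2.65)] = (20.727*v^2 + 1.5792*v - 2.35*(4.2*v + 0.16)*(8.4*v + 0.32) - 26.1555)/(2.1*v^2 + 0.16*v - 2.65)^3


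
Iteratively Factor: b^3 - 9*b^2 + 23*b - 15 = (b - 1)*(b^2 - 8*b + 15) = (b - 5)*(b - 1)*(b - 3)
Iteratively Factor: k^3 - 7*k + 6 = (k - 1)*(k^2 + k - 6) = (k - 1)*(k + 3)*(k - 2)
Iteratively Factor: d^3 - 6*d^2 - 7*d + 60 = (d - 5)*(d^2 - d - 12) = (d - 5)*(d - 4)*(d + 3)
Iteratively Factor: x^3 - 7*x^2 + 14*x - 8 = (x - 2)*(x^2 - 5*x + 4) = (x - 4)*(x - 2)*(x - 1)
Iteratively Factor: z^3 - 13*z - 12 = (z + 3)*(z^2 - 3*z - 4) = (z + 1)*(z + 3)*(z - 4)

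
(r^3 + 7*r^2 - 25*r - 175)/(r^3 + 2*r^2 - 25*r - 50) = (r + 7)/(r + 2)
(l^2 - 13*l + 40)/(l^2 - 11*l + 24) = (l - 5)/(l - 3)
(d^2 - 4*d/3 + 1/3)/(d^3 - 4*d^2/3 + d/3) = 1/d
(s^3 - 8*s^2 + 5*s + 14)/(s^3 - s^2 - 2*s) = (s - 7)/s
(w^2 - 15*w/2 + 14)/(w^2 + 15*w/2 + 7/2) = (2*w^2 - 15*w + 28)/(2*w^2 + 15*w + 7)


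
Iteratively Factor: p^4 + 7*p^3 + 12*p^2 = (p)*(p^3 + 7*p^2 + 12*p) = p*(p + 4)*(p^2 + 3*p) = p^2*(p + 4)*(p + 3)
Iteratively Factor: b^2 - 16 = (b - 4)*(b + 4)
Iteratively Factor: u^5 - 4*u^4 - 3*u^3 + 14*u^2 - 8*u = (u)*(u^4 - 4*u^3 - 3*u^2 + 14*u - 8) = u*(u - 4)*(u^3 - 3*u + 2) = u*(u - 4)*(u - 1)*(u^2 + u - 2) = u*(u - 4)*(u - 1)*(u + 2)*(u - 1)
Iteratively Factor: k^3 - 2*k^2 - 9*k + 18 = (k + 3)*(k^2 - 5*k + 6) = (k - 3)*(k + 3)*(k - 2)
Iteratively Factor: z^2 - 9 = (z - 3)*(z + 3)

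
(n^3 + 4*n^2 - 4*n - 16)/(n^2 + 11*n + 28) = (n^2 - 4)/(n + 7)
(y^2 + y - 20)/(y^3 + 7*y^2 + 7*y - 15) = (y - 4)/(y^2 + 2*y - 3)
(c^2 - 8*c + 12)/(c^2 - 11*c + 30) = (c - 2)/(c - 5)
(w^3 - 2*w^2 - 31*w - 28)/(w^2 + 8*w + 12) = (w^3 - 2*w^2 - 31*w - 28)/(w^2 + 8*w + 12)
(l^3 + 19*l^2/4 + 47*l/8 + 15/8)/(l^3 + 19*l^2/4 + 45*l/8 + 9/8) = (8*l^2 + 14*l + 5)/(8*l^2 + 14*l + 3)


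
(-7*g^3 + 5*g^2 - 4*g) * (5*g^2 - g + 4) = -35*g^5 + 32*g^4 - 53*g^3 + 24*g^2 - 16*g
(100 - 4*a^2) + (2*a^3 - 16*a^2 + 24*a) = 2*a^3 - 20*a^2 + 24*a + 100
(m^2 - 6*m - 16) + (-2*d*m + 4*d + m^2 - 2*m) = -2*d*m + 4*d + 2*m^2 - 8*m - 16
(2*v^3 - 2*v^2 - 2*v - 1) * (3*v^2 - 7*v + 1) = 6*v^5 - 20*v^4 + 10*v^3 + 9*v^2 + 5*v - 1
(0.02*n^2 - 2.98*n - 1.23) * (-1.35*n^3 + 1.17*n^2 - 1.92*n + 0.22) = -0.027*n^5 + 4.0464*n^4 - 1.8645*n^3 + 4.2869*n^2 + 1.706*n - 0.2706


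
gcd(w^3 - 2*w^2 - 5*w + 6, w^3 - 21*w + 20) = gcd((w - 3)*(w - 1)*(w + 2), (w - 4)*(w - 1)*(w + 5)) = w - 1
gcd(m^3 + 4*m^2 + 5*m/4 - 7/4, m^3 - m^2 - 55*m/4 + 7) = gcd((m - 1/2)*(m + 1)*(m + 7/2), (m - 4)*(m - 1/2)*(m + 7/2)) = m^2 + 3*m - 7/4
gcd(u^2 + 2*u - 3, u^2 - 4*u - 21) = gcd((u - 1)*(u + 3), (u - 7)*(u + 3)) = u + 3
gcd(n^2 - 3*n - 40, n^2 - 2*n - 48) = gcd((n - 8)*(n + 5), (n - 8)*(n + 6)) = n - 8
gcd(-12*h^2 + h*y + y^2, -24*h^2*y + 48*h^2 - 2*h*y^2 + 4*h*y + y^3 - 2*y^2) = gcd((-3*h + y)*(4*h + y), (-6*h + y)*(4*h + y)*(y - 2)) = 4*h + y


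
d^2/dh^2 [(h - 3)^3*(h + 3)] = 12*h*(h - 3)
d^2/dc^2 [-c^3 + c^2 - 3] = 2 - 6*c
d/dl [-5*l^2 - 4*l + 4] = -10*l - 4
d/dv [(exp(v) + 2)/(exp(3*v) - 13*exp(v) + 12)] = (-(exp(v) + 2)*(3*exp(2*v) - 13) + exp(3*v) - 13*exp(v) + 12)*exp(v)/(exp(3*v) - 13*exp(v) + 12)^2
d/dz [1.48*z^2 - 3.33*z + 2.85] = 2.96*z - 3.33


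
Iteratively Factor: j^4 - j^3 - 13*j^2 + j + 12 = (j + 3)*(j^3 - 4*j^2 - j + 4) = (j - 4)*(j + 3)*(j^2 - 1) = (j - 4)*(j - 1)*(j + 3)*(j + 1)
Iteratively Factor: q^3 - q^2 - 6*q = (q - 3)*(q^2 + 2*q) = (q - 3)*(q + 2)*(q)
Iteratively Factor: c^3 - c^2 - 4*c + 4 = (c - 1)*(c^2 - 4) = (c - 1)*(c + 2)*(c - 2)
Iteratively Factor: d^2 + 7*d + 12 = (d + 4)*(d + 3)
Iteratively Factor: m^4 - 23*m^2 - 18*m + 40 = (m + 4)*(m^3 - 4*m^2 - 7*m + 10) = (m - 5)*(m + 4)*(m^2 + m - 2) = (m - 5)*(m + 2)*(m + 4)*(m - 1)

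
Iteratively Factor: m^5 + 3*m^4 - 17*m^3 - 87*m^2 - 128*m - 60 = (m + 2)*(m^4 + m^3 - 19*m^2 - 49*m - 30) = (m + 2)*(m + 3)*(m^3 - 2*m^2 - 13*m - 10) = (m - 5)*(m + 2)*(m + 3)*(m^2 + 3*m + 2) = (m - 5)*(m + 1)*(m + 2)*(m + 3)*(m + 2)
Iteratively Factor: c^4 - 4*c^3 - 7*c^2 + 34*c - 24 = (c - 2)*(c^3 - 2*c^2 - 11*c + 12) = (c - 2)*(c - 1)*(c^2 - c - 12) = (c - 2)*(c - 1)*(c + 3)*(c - 4)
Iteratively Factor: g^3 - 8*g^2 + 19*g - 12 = (g - 1)*(g^2 - 7*g + 12) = (g - 3)*(g - 1)*(g - 4)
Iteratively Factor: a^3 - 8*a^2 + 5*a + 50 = (a - 5)*(a^2 - 3*a - 10) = (a - 5)*(a + 2)*(a - 5)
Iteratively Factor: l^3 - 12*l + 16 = (l - 2)*(l^2 + 2*l - 8) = (l - 2)^2*(l + 4)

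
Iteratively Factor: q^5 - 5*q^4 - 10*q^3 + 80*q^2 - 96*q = (q - 2)*(q^4 - 3*q^3 - 16*q^2 + 48*q) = (q - 3)*(q - 2)*(q^3 - 16*q) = (q - 3)*(q - 2)*(q + 4)*(q^2 - 4*q) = q*(q - 3)*(q - 2)*(q + 4)*(q - 4)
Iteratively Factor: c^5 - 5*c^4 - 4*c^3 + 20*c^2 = (c - 2)*(c^4 - 3*c^3 - 10*c^2) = (c - 5)*(c - 2)*(c^3 + 2*c^2) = (c - 5)*(c - 2)*(c + 2)*(c^2) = c*(c - 5)*(c - 2)*(c + 2)*(c)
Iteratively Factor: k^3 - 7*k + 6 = (k - 2)*(k^2 + 2*k - 3) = (k - 2)*(k - 1)*(k + 3)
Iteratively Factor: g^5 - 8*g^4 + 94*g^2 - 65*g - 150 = (g - 5)*(g^4 - 3*g^3 - 15*g^2 + 19*g + 30) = (g - 5)^2*(g^3 + 2*g^2 - 5*g - 6) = (g - 5)^2*(g - 2)*(g^2 + 4*g + 3) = (g - 5)^2*(g - 2)*(g + 3)*(g + 1)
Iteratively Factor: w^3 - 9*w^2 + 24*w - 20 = (w - 5)*(w^2 - 4*w + 4) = (w - 5)*(w - 2)*(w - 2)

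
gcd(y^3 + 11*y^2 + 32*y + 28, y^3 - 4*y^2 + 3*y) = 1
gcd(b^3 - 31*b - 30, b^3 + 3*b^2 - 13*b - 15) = b^2 + 6*b + 5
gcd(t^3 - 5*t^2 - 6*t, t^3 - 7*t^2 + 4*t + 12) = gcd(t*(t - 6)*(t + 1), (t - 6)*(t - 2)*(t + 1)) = t^2 - 5*t - 6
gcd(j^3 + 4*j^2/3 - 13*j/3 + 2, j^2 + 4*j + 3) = j + 3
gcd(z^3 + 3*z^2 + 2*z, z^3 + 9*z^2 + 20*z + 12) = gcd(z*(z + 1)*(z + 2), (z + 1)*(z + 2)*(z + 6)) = z^2 + 3*z + 2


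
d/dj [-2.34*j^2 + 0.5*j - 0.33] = 0.5 - 4.68*j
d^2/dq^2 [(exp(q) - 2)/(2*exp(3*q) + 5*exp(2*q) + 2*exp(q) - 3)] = (16*exp(6*q) - 42*exp(5*q) - 211*exp(4*q) - 148*exp(3*q) - 78*exp(2*q) - 122*exp(q) - 3)*exp(q)/(8*exp(9*q) + 60*exp(8*q) + 174*exp(7*q) + 209*exp(6*q) - 6*exp(5*q) - 237*exp(4*q) - 118*exp(3*q) + 99*exp(2*q) + 54*exp(q) - 27)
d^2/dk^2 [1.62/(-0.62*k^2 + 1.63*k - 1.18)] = (1.245456*k^2 - 3.274344*k - 1.62*(1.24*k - 1.63)*(2.48*k - 3.26) + 2.370384)/(0.62*k^2 - 1.63*k + 1.18)^3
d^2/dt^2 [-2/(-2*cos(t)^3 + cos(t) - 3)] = 8*(9*(1 - cos(2*t))^3 - 28*(1 - cos(2*t))^2 + 3*cos(t) - 17*cos(2*t) + 27*cos(3*t) + 27)/(cos(t) + cos(3*t) + 6)^3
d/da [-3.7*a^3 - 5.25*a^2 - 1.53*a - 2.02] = -11.1*a^2 - 10.5*a - 1.53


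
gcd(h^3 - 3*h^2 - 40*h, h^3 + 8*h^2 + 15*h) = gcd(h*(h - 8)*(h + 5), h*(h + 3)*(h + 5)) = h^2 + 5*h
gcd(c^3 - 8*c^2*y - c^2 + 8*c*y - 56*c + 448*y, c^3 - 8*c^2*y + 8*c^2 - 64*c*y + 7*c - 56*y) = -c^2 + 8*c*y - 7*c + 56*y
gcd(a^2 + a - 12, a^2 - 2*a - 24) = a + 4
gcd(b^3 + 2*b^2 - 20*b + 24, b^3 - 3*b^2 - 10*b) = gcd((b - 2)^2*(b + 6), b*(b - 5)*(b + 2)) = 1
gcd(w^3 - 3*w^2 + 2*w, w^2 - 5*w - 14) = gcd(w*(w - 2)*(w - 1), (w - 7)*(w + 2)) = 1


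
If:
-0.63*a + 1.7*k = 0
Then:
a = 2.6984126984127*k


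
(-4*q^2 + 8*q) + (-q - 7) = -4*q^2 + 7*q - 7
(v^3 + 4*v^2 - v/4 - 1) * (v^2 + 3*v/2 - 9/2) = v^5 + 11*v^4/2 + 5*v^3/4 - 155*v^2/8 - 3*v/8 + 9/2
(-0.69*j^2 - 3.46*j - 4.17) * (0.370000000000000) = -0.2553*j^2 - 1.2802*j - 1.5429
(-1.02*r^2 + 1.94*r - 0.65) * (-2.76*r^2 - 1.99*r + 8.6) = 2.8152*r^4 - 3.3246*r^3 - 10.8386*r^2 + 17.9775*r - 5.59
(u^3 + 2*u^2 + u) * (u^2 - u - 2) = u^5 + u^4 - 3*u^3 - 5*u^2 - 2*u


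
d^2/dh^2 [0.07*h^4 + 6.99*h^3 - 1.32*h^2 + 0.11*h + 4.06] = 0.84*h^2 + 41.94*h - 2.64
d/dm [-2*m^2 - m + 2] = -4*m - 1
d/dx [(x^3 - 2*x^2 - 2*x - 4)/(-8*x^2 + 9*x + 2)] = 2*(-4*x^4 + 9*x^3 - 14*x^2 - 36*x + 16)/(64*x^4 - 144*x^3 + 49*x^2 + 36*x + 4)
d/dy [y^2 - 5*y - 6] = 2*y - 5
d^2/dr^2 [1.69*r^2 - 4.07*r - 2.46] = 3.38000000000000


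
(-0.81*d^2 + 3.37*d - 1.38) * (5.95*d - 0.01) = -4.8195*d^3 + 20.0596*d^2 - 8.2447*d + 0.0138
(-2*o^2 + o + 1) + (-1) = -2*o^2 + o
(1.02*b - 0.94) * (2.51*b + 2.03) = 2.5602*b^2 - 0.2888*b - 1.9082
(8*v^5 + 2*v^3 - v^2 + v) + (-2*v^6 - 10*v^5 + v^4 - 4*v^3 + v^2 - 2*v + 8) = -2*v^6 - 2*v^5 + v^4 - 2*v^3 - v + 8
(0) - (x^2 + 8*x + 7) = -x^2 - 8*x - 7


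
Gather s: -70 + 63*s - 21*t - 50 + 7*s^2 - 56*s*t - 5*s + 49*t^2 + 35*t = 7*s^2 + s*(58 - 56*t) + 49*t^2 + 14*t - 120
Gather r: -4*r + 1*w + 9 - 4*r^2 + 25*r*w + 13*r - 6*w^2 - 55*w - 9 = -4*r^2 + r*(25*w + 9) - 6*w^2 - 54*w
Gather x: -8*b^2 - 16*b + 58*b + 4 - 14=-8*b^2 + 42*b - 10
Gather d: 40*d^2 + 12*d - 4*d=40*d^2 + 8*d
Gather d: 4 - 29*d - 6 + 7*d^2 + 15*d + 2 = 7*d^2 - 14*d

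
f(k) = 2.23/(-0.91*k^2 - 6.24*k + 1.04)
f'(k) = 2.23*(1.82*k + 6.24)/(-0.91*k^2 - 6.24*k + 1.04)^2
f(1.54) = -0.21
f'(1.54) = 0.18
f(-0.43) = 0.63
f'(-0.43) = 0.96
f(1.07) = -0.33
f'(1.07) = 0.41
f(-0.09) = 1.40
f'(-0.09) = 5.33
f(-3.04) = 0.19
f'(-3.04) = 0.01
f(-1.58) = 0.26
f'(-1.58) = 0.10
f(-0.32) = 0.76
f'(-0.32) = 1.46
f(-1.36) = 0.28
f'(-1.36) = 0.14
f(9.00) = -0.02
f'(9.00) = 0.00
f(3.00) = -0.09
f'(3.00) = 0.04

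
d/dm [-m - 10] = -1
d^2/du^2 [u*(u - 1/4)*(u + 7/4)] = 6*u + 3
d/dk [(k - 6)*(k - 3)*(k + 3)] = 3*k^2 - 12*k - 9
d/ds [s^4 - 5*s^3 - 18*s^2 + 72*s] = 4*s^3 - 15*s^2 - 36*s + 72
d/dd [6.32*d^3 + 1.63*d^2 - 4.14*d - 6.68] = 18.96*d^2 + 3.26*d - 4.14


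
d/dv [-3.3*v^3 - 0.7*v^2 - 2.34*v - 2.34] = -9.9*v^2 - 1.4*v - 2.34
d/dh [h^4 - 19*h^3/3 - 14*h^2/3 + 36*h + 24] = 4*h^3 - 19*h^2 - 28*h/3 + 36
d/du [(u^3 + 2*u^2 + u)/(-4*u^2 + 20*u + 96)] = (-u^4 + 10*u^3 + 83*u^2 + 96*u + 24)/(4*(u^4 - 10*u^3 - 23*u^2 + 240*u + 576))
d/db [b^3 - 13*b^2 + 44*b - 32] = 3*b^2 - 26*b + 44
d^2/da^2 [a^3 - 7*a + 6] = 6*a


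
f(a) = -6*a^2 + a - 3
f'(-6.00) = 73.00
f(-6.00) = -225.00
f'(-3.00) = 37.00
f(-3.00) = -60.00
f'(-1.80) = 22.60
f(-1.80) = -24.24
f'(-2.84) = 35.08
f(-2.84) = -54.23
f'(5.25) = -62.00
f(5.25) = -163.12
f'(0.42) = -4.04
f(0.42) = -3.64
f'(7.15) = -84.80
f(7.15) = -302.58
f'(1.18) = -13.16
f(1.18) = -10.17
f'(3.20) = -37.40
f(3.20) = -61.24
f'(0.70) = -7.40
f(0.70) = -5.24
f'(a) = 1 - 12*a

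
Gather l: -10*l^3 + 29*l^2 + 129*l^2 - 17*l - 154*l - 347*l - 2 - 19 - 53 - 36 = -10*l^3 + 158*l^2 - 518*l - 110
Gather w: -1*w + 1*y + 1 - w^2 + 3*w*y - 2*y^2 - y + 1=-w^2 + w*(3*y - 1) - 2*y^2 + 2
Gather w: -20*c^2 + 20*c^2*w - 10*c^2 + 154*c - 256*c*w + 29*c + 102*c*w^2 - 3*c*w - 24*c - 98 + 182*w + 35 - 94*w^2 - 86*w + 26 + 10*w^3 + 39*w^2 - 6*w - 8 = -30*c^2 + 159*c + 10*w^3 + w^2*(102*c - 55) + w*(20*c^2 - 259*c + 90) - 45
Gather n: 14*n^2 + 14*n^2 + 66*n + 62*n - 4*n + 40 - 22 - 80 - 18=28*n^2 + 124*n - 80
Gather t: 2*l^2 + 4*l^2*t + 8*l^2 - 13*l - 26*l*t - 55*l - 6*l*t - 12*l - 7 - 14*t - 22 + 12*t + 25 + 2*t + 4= 10*l^2 - 80*l + t*(4*l^2 - 32*l)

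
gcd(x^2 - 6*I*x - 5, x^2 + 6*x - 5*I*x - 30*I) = x - 5*I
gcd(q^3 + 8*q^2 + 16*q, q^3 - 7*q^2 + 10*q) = q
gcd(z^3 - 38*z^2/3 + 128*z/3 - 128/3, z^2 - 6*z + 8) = z - 2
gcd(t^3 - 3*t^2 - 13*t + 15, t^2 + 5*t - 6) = t - 1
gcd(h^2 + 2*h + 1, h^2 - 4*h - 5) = h + 1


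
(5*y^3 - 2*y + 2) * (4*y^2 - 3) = 20*y^5 - 23*y^3 + 8*y^2 + 6*y - 6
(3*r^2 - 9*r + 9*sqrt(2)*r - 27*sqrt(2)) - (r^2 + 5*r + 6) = 2*r^2 - 14*r + 9*sqrt(2)*r - 27*sqrt(2) - 6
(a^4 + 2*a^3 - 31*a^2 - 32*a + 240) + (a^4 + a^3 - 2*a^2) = 2*a^4 + 3*a^3 - 33*a^2 - 32*a + 240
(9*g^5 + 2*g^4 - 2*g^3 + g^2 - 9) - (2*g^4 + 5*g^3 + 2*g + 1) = 9*g^5 - 7*g^3 + g^2 - 2*g - 10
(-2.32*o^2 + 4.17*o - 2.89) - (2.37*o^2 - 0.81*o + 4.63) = -4.69*o^2 + 4.98*o - 7.52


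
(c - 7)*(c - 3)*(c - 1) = c^3 - 11*c^2 + 31*c - 21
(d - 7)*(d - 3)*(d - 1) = d^3 - 11*d^2 + 31*d - 21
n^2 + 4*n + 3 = (n + 1)*(n + 3)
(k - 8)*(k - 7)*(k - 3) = k^3 - 18*k^2 + 101*k - 168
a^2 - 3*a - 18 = (a - 6)*(a + 3)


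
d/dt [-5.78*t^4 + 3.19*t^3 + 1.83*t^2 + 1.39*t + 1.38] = -23.12*t^3 + 9.57*t^2 + 3.66*t + 1.39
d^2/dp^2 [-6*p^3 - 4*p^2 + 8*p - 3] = -36*p - 8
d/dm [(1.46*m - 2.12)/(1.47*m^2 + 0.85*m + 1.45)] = (-2.1462*m^2 + 6.2328*m + 3.919)/(2.1609*m^4 + 2.499*m^3 + 4.9855*m^2 + 2.465*m + 2.1025)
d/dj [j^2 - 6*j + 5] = 2*j - 6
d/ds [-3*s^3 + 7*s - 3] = 7 - 9*s^2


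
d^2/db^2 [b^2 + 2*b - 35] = 2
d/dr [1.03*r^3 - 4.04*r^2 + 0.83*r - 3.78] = 3.09*r^2 - 8.08*r + 0.83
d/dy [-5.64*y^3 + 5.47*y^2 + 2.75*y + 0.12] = -16.92*y^2 + 10.94*y + 2.75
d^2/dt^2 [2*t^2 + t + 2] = 4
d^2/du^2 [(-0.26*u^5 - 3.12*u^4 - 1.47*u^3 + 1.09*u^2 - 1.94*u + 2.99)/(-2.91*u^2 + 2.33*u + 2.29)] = (13.210236*u^7 + 24.634896*u^6 - 141.1761*u^5 + 18.4992600000001*u^4 + 347.25547*u^3 + 47.900358*u^2 + 245.45934*u - 104.449598)/(24.642171*u^6 - 59.192019*u^5 - 10.78155*u^4 + 80.511985*u^3 + 8.48445*u^2 - 36.656259*u - 12.008989)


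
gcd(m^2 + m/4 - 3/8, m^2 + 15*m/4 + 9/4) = m + 3/4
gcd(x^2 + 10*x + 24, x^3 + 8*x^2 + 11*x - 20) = x + 4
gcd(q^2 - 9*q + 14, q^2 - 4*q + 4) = q - 2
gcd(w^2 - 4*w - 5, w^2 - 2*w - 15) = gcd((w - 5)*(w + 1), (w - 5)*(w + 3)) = w - 5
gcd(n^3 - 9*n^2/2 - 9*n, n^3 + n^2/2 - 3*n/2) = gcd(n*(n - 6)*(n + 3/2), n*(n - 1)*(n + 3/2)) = n^2 + 3*n/2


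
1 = 1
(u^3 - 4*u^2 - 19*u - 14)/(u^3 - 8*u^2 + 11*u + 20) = (u^2 - 5*u - 14)/(u^2 - 9*u + 20)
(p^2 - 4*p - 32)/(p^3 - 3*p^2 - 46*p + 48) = (p + 4)/(p^2 + 5*p - 6)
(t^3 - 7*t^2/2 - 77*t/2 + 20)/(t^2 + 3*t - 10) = (t^2 - 17*t/2 + 4)/(t - 2)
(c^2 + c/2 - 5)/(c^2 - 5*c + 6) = (c + 5/2)/(c - 3)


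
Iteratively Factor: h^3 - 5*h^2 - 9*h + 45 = (h - 5)*(h^2 - 9) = (h - 5)*(h + 3)*(h - 3)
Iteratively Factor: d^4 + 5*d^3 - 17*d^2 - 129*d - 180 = (d + 3)*(d^3 + 2*d^2 - 23*d - 60) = (d + 3)*(d + 4)*(d^2 - 2*d - 15) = (d - 5)*(d + 3)*(d + 4)*(d + 3)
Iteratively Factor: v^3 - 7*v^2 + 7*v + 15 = (v + 1)*(v^2 - 8*v + 15) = (v - 3)*(v + 1)*(v - 5)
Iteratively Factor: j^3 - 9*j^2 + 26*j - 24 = (j - 4)*(j^2 - 5*j + 6) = (j - 4)*(j - 2)*(j - 3)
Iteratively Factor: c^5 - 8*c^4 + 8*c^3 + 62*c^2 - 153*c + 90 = (c - 3)*(c^4 - 5*c^3 - 7*c^2 + 41*c - 30) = (c - 3)*(c - 1)*(c^3 - 4*c^2 - 11*c + 30) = (c - 3)*(c - 1)*(c + 3)*(c^2 - 7*c + 10) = (c - 3)*(c - 2)*(c - 1)*(c + 3)*(c - 5)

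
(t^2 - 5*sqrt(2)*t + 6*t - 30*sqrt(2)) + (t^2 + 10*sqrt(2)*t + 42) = 2*t^2 + 6*t + 5*sqrt(2)*t - 30*sqrt(2) + 42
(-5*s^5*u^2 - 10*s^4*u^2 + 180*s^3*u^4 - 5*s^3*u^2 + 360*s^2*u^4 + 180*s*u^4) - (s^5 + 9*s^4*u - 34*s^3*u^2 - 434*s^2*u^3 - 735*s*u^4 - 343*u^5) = -5*s^5*u^2 - s^5 - 10*s^4*u^2 - 9*s^4*u + 180*s^3*u^4 + 29*s^3*u^2 + 360*s^2*u^4 + 434*s^2*u^3 + 915*s*u^4 + 343*u^5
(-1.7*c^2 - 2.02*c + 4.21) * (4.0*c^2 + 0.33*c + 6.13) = -6.8*c^4 - 8.641*c^3 + 5.7524*c^2 - 10.9933*c + 25.8073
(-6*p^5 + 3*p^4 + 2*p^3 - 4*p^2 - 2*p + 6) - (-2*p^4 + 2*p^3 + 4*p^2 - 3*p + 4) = -6*p^5 + 5*p^4 - 8*p^2 + p + 2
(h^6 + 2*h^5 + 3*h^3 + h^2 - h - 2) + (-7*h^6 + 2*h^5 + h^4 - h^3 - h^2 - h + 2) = -6*h^6 + 4*h^5 + h^4 + 2*h^3 - 2*h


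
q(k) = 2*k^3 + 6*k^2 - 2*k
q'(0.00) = -2.00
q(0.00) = 0.00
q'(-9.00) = 376.00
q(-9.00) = -954.00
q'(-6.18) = 152.99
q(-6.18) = -230.54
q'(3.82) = 131.39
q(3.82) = 191.40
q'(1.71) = 36.06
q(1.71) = 24.13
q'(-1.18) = -7.81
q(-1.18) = 7.43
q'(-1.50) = -6.50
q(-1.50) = 9.75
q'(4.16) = 151.75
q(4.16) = 239.50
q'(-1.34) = -7.31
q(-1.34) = 8.64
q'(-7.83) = 271.89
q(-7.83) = -576.58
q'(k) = 6*k^2 + 12*k - 2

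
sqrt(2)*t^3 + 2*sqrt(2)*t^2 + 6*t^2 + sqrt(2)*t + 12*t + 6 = (t + 1)*(t + 3*sqrt(2))*(sqrt(2)*t + sqrt(2))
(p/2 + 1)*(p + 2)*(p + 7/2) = p^3/2 + 15*p^2/4 + 9*p + 7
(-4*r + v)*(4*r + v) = -16*r^2 + v^2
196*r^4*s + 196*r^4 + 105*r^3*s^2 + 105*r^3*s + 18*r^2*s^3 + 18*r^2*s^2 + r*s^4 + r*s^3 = (4*r + s)*(7*r + s)^2*(r*s + r)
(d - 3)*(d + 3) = d^2 - 9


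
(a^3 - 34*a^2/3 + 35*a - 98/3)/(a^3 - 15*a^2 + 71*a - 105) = (3*a^2 - 13*a + 14)/(3*(a^2 - 8*a + 15))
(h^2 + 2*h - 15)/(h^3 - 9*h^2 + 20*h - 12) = (h^2 + 2*h - 15)/(h^3 - 9*h^2 + 20*h - 12)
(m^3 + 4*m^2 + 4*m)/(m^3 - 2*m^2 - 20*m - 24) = m/(m - 6)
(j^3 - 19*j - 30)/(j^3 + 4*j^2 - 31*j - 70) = (j + 3)/(j + 7)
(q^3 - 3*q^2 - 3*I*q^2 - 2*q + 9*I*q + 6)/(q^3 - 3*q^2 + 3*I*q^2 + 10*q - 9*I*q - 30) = (q - I)/(q + 5*I)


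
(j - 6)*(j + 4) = j^2 - 2*j - 24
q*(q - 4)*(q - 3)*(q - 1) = q^4 - 8*q^3 + 19*q^2 - 12*q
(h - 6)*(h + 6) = h^2 - 36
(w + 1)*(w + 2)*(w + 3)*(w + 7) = w^4 + 13*w^3 + 53*w^2 + 83*w + 42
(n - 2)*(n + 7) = n^2 + 5*n - 14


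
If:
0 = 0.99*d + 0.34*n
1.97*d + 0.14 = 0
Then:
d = -0.07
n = 0.21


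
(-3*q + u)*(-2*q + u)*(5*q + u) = 30*q^3 - 19*q^2*u + u^3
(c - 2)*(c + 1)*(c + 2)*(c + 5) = c^4 + 6*c^3 + c^2 - 24*c - 20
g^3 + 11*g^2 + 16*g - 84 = (g - 2)*(g + 6)*(g + 7)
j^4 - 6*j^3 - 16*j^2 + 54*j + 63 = (j - 7)*(j - 3)*(j + 1)*(j + 3)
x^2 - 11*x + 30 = (x - 6)*(x - 5)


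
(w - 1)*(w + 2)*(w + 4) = w^3 + 5*w^2 + 2*w - 8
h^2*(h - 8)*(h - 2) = h^4 - 10*h^3 + 16*h^2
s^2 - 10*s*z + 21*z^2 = (s - 7*z)*(s - 3*z)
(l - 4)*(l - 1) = l^2 - 5*l + 4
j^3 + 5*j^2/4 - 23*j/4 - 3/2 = (j - 2)*(j + 1/4)*(j + 3)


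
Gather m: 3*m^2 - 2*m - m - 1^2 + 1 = 3*m^2 - 3*m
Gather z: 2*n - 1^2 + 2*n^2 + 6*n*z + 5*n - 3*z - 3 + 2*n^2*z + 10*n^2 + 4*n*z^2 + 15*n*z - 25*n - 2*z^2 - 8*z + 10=12*n^2 - 18*n + z^2*(4*n - 2) + z*(2*n^2 + 21*n - 11) + 6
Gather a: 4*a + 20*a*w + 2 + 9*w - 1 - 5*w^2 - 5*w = a*(20*w + 4) - 5*w^2 + 4*w + 1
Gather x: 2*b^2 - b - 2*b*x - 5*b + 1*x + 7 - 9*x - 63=2*b^2 - 6*b + x*(-2*b - 8) - 56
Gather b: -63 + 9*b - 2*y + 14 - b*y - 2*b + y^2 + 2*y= b*(7 - y) + y^2 - 49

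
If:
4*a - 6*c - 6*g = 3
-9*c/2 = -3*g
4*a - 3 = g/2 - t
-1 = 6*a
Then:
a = -1/6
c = -11/45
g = -11/30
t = 209/60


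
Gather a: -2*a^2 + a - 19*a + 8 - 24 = -2*a^2 - 18*a - 16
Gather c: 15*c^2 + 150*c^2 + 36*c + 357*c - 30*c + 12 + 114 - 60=165*c^2 + 363*c + 66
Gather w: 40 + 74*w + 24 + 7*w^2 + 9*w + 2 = 7*w^2 + 83*w + 66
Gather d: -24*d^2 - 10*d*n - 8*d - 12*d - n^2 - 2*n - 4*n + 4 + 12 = -24*d^2 + d*(-10*n - 20) - n^2 - 6*n + 16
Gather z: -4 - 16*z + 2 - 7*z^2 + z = -7*z^2 - 15*z - 2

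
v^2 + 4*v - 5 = (v - 1)*(v + 5)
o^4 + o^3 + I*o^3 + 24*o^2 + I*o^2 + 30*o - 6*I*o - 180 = (o - 2)*(o + 3)*(o - 5*I)*(o + 6*I)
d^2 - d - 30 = (d - 6)*(d + 5)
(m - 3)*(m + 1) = m^2 - 2*m - 3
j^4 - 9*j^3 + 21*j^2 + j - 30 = (j - 5)*(j - 3)*(j - 2)*(j + 1)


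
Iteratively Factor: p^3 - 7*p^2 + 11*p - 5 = (p - 5)*(p^2 - 2*p + 1) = (p - 5)*(p - 1)*(p - 1)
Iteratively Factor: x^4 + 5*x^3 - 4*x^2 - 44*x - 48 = (x + 4)*(x^3 + x^2 - 8*x - 12) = (x - 3)*(x + 4)*(x^2 + 4*x + 4) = (x - 3)*(x + 2)*(x + 4)*(x + 2)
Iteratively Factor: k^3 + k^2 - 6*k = (k)*(k^2 + k - 6) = k*(k - 2)*(k + 3)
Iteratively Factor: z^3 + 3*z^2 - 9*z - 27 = (z + 3)*(z^2 - 9) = (z + 3)^2*(z - 3)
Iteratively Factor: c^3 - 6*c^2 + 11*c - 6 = (c - 1)*(c^2 - 5*c + 6) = (c - 2)*(c - 1)*(c - 3)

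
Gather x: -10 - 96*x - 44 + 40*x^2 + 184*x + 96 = 40*x^2 + 88*x + 42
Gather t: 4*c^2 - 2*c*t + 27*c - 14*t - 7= 4*c^2 + 27*c + t*(-2*c - 14) - 7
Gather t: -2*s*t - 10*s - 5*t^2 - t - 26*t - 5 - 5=-10*s - 5*t^2 + t*(-2*s - 27) - 10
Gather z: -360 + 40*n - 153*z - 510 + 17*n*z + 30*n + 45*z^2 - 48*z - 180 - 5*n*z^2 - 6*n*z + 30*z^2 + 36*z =70*n + z^2*(75 - 5*n) + z*(11*n - 165) - 1050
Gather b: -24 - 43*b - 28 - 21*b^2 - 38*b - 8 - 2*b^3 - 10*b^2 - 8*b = -2*b^3 - 31*b^2 - 89*b - 60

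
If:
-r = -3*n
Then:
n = r/3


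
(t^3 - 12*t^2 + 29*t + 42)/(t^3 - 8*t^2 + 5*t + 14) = (t - 6)/(t - 2)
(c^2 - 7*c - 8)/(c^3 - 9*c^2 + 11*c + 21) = (c - 8)/(c^2 - 10*c + 21)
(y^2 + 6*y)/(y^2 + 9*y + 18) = y/(y + 3)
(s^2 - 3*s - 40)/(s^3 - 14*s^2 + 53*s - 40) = (s + 5)/(s^2 - 6*s + 5)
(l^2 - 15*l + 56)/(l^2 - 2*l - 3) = (-l^2 + 15*l - 56)/(-l^2 + 2*l + 3)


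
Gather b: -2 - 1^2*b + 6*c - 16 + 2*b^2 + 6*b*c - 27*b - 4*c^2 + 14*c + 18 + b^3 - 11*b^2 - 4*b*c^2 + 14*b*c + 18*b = b^3 - 9*b^2 + b*(-4*c^2 + 20*c - 10) - 4*c^2 + 20*c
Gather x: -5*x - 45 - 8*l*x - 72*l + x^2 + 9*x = -72*l + x^2 + x*(4 - 8*l) - 45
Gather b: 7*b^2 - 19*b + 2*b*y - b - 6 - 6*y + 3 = 7*b^2 + b*(2*y - 20) - 6*y - 3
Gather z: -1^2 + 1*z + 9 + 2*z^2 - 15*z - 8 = 2*z^2 - 14*z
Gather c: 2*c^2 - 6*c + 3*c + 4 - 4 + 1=2*c^2 - 3*c + 1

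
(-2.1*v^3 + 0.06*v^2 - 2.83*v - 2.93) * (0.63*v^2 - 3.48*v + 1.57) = -1.323*v^5 + 7.3458*v^4 - 5.2887*v^3 + 8.0967*v^2 + 5.7533*v - 4.6001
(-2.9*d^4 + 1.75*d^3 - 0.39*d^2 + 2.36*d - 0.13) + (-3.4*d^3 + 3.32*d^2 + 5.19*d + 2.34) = -2.9*d^4 - 1.65*d^3 + 2.93*d^2 + 7.55*d + 2.21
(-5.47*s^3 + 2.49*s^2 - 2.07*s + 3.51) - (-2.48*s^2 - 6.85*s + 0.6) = -5.47*s^3 + 4.97*s^2 + 4.78*s + 2.91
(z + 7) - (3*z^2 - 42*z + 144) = -3*z^2 + 43*z - 137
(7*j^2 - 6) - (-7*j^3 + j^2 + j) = 7*j^3 + 6*j^2 - j - 6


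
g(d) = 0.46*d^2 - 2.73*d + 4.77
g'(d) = 0.92*d - 2.73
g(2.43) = 0.85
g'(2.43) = -0.49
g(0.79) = 2.90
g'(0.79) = -2.00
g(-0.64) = 6.71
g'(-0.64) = -3.32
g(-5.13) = 30.88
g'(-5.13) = -7.45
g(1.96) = 1.19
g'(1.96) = -0.93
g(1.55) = 1.64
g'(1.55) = -1.30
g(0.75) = 2.98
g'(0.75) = -2.04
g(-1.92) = 11.71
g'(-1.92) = -4.50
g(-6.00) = 37.71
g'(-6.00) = -8.25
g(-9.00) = 66.60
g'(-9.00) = -11.01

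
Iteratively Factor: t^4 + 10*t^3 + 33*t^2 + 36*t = (t + 3)*(t^3 + 7*t^2 + 12*t) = (t + 3)*(t + 4)*(t^2 + 3*t) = t*(t + 3)*(t + 4)*(t + 3)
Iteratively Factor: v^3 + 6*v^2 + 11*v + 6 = (v + 2)*(v^2 + 4*v + 3) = (v + 2)*(v + 3)*(v + 1)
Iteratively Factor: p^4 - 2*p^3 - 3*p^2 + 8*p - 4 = (p - 2)*(p^3 - 3*p + 2) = (p - 2)*(p - 1)*(p^2 + p - 2) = (p - 2)*(p - 1)*(p + 2)*(p - 1)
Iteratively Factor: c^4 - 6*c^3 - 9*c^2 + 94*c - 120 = (c + 4)*(c^3 - 10*c^2 + 31*c - 30) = (c - 5)*(c + 4)*(c^2 - 5*c + 6) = (c - 5)*(c - 2)*(c + 4)*(c - 3)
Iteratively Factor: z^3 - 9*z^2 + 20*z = (z - 5)*(z^2 - 4*z) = (z - 5)*(z - 4)*(z)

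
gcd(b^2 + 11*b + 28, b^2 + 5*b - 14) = b + 7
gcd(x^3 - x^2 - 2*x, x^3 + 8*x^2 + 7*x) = x^2 + x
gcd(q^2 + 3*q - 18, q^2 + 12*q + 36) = q + 6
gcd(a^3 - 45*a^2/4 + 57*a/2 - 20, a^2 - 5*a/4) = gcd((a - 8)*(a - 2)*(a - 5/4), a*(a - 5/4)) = a - 5/4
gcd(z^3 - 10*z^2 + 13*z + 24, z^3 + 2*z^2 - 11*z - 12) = z^2 - 2*z - 3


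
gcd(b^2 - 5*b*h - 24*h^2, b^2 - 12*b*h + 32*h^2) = b - 8*h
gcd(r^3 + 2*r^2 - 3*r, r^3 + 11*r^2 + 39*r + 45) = r + 3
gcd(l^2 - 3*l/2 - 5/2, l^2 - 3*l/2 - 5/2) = l^2 - 3*l/2 - 5/2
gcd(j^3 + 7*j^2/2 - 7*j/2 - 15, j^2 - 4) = j - 2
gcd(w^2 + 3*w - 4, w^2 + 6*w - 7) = w - 1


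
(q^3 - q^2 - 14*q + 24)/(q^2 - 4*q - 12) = (-q^3 + q^2 + 14*q - 24)/(-q^2 + 4*q + 12)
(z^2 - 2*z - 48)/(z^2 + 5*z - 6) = (z - 8)/(z - 1)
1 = 1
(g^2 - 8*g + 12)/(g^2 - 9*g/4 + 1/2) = 4*(g - 6)/(4*g - 1)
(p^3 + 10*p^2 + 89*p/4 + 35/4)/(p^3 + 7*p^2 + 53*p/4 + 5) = (p + 7)/(p + 4)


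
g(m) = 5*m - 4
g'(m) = 5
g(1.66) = 4.30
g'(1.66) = 5.00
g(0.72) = -0.40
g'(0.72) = 5.00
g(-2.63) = -17.15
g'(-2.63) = 5.00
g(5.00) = 21.00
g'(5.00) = 5.00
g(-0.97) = -8.85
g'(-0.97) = 5.00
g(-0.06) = -4.30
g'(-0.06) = 5.00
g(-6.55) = -36.75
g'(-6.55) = 5.00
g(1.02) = 1.10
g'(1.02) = 5.00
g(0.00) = -4.00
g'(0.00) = 5.00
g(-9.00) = -49.00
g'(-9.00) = 5.00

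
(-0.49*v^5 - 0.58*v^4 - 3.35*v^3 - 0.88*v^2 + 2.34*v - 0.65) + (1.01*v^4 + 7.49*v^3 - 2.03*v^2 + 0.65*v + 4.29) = -0.49*v^5 + 0.43*v^4 + 4.14*v^3 - 2.91*v^2 + 2.99*v + 3.64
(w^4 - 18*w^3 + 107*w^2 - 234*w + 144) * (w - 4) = w^5 - 22*w^4 + 179*w^3 - 662*w^2 + 1080*w - 576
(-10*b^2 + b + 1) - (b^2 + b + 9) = -11*b^2 - 8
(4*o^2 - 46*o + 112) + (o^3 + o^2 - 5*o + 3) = o^3 + 5*o^2 - 51*o + 115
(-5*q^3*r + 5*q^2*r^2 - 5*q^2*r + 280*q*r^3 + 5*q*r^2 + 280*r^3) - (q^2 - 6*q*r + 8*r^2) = -5*q^3*r + 5*q^2*r^2 - 5*q^2*r - q^2 + 280*q*r^3 + 5*q*r^2 + 6*q*r + 280*r^3 - 8*r^2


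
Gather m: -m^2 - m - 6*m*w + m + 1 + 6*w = -m^2 - 6*m*w + 6*w + 1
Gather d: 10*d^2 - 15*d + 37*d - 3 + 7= 10*d^2 + 22*d + 4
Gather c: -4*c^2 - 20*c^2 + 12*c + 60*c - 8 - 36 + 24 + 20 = -24*c^2 + 72*c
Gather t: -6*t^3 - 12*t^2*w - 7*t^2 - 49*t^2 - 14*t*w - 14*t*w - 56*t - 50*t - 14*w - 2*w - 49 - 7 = -6*t^3 + t^2*(-12*w - 56) + t*(-28*w - 106) - 16*w - 56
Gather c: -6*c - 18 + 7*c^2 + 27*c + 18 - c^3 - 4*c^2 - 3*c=-c^3 + 3*c^2 + 18*c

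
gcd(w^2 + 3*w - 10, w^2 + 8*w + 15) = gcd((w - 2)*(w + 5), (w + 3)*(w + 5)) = w + 5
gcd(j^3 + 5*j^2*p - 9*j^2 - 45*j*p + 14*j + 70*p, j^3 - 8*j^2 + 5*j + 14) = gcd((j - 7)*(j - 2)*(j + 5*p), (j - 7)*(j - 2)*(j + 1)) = j^2 - 9*j + 14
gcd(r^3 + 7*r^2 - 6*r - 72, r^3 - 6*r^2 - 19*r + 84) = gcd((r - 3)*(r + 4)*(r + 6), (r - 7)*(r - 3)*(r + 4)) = r^2 + r - 12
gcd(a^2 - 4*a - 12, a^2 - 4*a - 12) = a^2 - 4*a - 12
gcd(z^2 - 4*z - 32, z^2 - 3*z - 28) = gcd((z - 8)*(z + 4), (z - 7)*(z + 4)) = z + 4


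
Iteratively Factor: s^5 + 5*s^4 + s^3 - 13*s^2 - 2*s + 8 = (s + 1)*(s^4 + 4*s^3 - 3*s^2 - 10*s + 8) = (s - 1)*(s + 1)*(s^3 + 5*s^2 + 2*s - 8) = (s - 1)*(s + 1)*(s + 4)*(s^2 + s - 2) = (s - 1)^2*(s + 1)*(s + 4)*(s + 2)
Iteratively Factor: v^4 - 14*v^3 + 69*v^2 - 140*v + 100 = (v - 2)*(v^3 - 12*v^2 + 45*v - 50) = (v - 5)*(v - 2)*(v^2 - 7*v + 10) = (v - 5)*(v - 2)^2*(v - 5)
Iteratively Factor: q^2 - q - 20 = (q - 5)*(q + 4)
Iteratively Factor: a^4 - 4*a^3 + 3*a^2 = (a - 1)*(a^3 - 3*a^2) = a*(a - 1)*(a^2 - 3*a) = a*(a - 3)*(a - 1)*(a)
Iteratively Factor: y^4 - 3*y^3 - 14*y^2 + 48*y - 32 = (y + 4)*(y^3 - 7*y^2 + 14*y - 8) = (y - 1)*(y + 4)*(y^2 - 6*y + 8) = (y - 4)*(y - 1)*(y + 4)*(y - 2)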